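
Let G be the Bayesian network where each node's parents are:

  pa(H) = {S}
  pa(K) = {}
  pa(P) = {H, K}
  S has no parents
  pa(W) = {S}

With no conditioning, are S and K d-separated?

Yes — S and K are d-separated given ∅.

The only undirected path from S to K is:
Path 1: S → H → P ← K
  P is a collider here and neither P nor any of its descendants is conditioned on, so the collider stays closed — the path is blocked at P.
Every path is blocked, so S and K are d-separated given ∅.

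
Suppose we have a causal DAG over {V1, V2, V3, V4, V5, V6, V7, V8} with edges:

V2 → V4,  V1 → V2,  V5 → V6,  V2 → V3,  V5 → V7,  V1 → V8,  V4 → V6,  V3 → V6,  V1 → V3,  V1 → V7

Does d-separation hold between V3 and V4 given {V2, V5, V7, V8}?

Yes

6 paths connect V3 and V4; each must be blocked for d-separation to hold:
Path 1: V3 ← V1 → V2 → V4
  V2 is a chain here and V2 is conditioned on, so the path is blocked at V2.
Path 2: V3 ← V1 → V7 ← V5 → V6 ← V4
  V5 is a fork here and V5 is conditioned on, so the path is blocked at V5.
Path 3: V3 ← V2 ← V1 → V7 ← V5 → V6 ← V4
  V2 is a chain here and V2 is conditioned on, so the path is blocked at V2.
Path 4: V3 ← V2 → V4
  V2 is a fork here and V2 is conditioned on, so the path is blocked at V2.
Path 5: V3 → V6 ← V5 → V7 ← V1 → V2 → V4
  V6 is a collider here and neither V6 nor any of its descendants is conditioned on, so the collider stays closed — the path is blocked at V6.
Path 6: V3 → V6 ← V4
  V6 is a collider here and neither V6 nor any of its descendants is conditioned on, so the collider stays closed — the path is blocked at V6.
All paths are blocked; V3 ⊥ V4 | {V2, V5, V7, V8} holds.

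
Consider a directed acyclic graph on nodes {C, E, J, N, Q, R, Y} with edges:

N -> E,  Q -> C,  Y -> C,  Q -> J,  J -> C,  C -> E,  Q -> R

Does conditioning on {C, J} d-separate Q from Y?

We examine all 2 paths between Q and Y:
Path 1: Q → C ← Y
  C is a collider and C is conditioned on, which opens it — no node blocks this path, so it is active.
Path 2: Q → J → C ← Y
  J is a chain here and J is conditioned on, so the path is blocked at J.
At least one path is unblocked, so d-separation fails.

No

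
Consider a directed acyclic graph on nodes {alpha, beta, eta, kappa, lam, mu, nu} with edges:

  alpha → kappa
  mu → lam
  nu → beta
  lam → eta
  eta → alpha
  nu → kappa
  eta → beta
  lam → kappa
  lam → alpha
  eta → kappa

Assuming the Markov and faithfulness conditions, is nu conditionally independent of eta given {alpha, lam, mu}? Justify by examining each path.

We examine all 6 paths between nu and eta:
Path 1: nu → kappa ← alpha ← eta
  kappa is a collider here and neither kappa nor any of its descendants is conditioned on, so the collider stays closed — the path is blocked at kappa.
Path 2: nu → kappa ← alpha ← lam → eta
  kappa is a collider here and neither kappa nor any of its descendants is conditioned on, so the collider stays closed — the path is blocked at kappa.
Path 3: nu → kappa ← eta
  kappa is a collider here and neither kappa nor any of its descendants is conditioned on, so the collider stays closed — the path is blocked at kappa.
Path 4: nu → kappa ← lam → alpha ← eta
  kappa is a collider here and neither kappa nor any of its descendants is conditioned on, so the collider stays closed — the path is blocked at kappa.
Path 5: nu → kappa ← lam → eta
  kappa is a collider here and neither kappa nor any of its descendants is conditioned on, so the collider stays closed — the path is blocked at kappa.
Path 6: nu → beta ← eta
  beta is a collider here and neither beta nor any of its descendants is conditioned on, so the collider stays closed — the path is blocked at beta.
Since every path is blocked, d-separation holds.

Yes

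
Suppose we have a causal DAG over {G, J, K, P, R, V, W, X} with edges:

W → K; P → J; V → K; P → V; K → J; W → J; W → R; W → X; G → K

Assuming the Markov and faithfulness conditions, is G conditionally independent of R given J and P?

We examine all 3 paths between G and R:
  1. G → K ← V ← P → J ← W → R — K:collider[open]; V:chain[open]; P:fork[blocks]; J:collider[open]; W:fork[open] ⇒ blocked
  2. G → K → J ← W → R — K:chain[open]; J:collider[open]; W:fork[open] ⇒ active
  3. G → K ← W → R — K:collider[open]; W:fork[open] ⇒ active
Since the path G → K → J ← W → R is active, G and R are not d-separated given {J, P}.

No — G and R are not d-separated given {J, P}.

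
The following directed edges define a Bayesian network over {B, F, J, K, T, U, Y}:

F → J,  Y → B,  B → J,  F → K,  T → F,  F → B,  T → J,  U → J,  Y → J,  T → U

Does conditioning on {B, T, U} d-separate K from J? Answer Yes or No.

Enumerating the 5 paths from K to J and testing each for blocking by {B, T, U}:
Path 1: K ← F ← T → J
  T is a fork here and T is conditioned on, so the path is blocked at T.
Path 2: K ← F ← T → U → J
  T is a fork here and T is conditioned on, so the path is blocked at T.
Path 3: K ← F → B ← Y → J
  F is a fork and F is not conditioned on; B is a collider and B is conditioned on, which opens it; Y is a fork and Y is not conditioned on — no node blocks this path, so it is active.
Path 4: K ← F → B → J
  B is a chain here and B is conditioned on, so the path is blocked at B.
Path 5: K ← F → J
  F is a fork and F is not conditioned on — no node blocks this path, so it is active.
Since the path K ← F → B ← Y → J is active, K and J are not d-separated given {B, T, U}.

No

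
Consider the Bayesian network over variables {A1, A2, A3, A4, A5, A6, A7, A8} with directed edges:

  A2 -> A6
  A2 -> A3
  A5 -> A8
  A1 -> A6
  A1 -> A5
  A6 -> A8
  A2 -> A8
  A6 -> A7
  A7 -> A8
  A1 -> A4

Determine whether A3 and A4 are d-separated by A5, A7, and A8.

6 paths connect A3 and A4; each must be blocked for d-separation to hold:
  1. A3 ← A2 → A6 ← A1 → A4 — A2:fork[open]; A6:collider[open]; A1:fork[open] ⇒ active
  2. A3 ← A2 → A6 → A7 → A8 ← A5 ← A1 → A4 — A2:fork[open]; A6:chain[open]; A7:chain[blocks]; A8:collider[open]; A5:chain[blocks]; A1:fork[open] ⇒ blocked
  3. A3 ← A2 → A6 → A8 ← A5 ← A1 → A4 — A2:fork[open]; A6:chain[open]; A8:collider[open]; A5:chain[blocks]; A1:fork[open] ⇒ blocked
  4. A3 ← A2 → A8 ← A5 ← A1 → A4 — A2:fork[open]; A8:collider[open]; A5:chain[blocks]; A1:fork[open] ⇒ blocked
  5. A3 ← A2 → A8 ← A6 ← A1 → A4 — A2:fork[open]; A8:collider[open]; A6:chain[open]; A1:fork[open] ⇒ active
  6. A3 ← A2 → A8 ← A7 ← A6 ← A1 → A4 — A2:fork[open]; A8:collider[open]; A7:chain[blocks]; A6:chain[open]; A1:fork[open] ⇒ blocked
Since the path A3 ← A2 → A6 ← A1 → A4 is active, A3 and A4 are not d-separated given {A5, A7, A8}.

No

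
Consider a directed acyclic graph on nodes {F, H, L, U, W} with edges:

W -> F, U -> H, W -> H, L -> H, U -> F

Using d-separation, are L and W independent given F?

Yes

Enumerating the 2 paths from L to W and testing each for blocking by {F}:
Path 1: L → H ← W
  H is a collider here and neither H nor any of its descendants is conditioned on, so the collider stays closed — the path is blocked at H.
Path 2: L → H ← U → F ← W
  H is a collider here and neither H nor any of its descendants is conditioned on, so the collider stays closed — the path is blocked at H.
All paths are blocked; L ⊥ W | {F} holds.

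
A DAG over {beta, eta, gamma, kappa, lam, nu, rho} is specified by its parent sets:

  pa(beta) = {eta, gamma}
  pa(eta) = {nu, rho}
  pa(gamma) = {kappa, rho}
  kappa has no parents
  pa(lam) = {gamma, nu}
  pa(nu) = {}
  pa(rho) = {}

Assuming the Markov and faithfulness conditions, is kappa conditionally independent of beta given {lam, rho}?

We examine all 3 paths between kappa and beta:
Path 1: kappa → gamma → lam ← nu → eta → beta
  gamma is a chain and gamma is not conditioned on; lam is a collider and lam is conditioned on, which opens it; nu is a fork and nu is not conditioned on; eta is a chain and eta is not conditioned on — no node blocks this path, so it is active.
Path 2: kappa → gamma ← rho → eta → beta
  rho is a fork here and rho is conditioned on, so the path is blocked at rho.
Path 3: kappa → gamma → beta
  gamma is a chain and gamma is not conditioned on — no node blocks this path, so it is active.
Because an active path exists, kappa and beta are not d-separated.

No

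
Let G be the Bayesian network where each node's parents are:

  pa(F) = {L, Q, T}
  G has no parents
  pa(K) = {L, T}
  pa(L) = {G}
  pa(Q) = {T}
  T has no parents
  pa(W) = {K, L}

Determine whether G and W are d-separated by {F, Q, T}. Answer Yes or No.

Enumerating the 4 paths from G to W and testing each for blocking by {F, Q, T}:
  1. G → L → K → W — L:chain[open]; K:chain[open] ⇒ active
  2. G → L → F ← T → K → W — L:chain[open]; F:collider[open]; T:fork[blocks]; K:chain[open] ⇒ blocked
  3. G → L → F ← Q ← T → K → W — L:chain[open]; F:collider[open]; Q:chain[blocks]; T:fork[blocks]; K:chain[open] ⇒ blocked
  4. G → L → W — L:chain[open] ⇒ active
Since the path G → L → K → W is active, G and W are not d-separated given {F, Q, T}.

No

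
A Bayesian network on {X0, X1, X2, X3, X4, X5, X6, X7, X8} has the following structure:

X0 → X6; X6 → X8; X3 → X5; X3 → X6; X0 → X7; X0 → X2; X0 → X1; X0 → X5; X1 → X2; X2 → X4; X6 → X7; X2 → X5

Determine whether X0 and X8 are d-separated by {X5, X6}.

We examine all 5 paths between X0 and X8:
Path 1: X0 → X5 ← X3 → X6 → X8
  X6 is a chain here and X6 is conditioned on, so the path is blocked at X6.
Path 2: X0 → X1 → X2 → X5 ← X3 → X6 → X8
  X6 is a chain here and X6 is conditioned on, so the path is blocked at X6.
Path 3: X0 → X6 → X8
  X6 is a chain here and X6 is conditioned on, so the path is blocked at X6.
Path 4: X0 → X2 → X5 ← X3 → X6 → X8
  X6 is a chain here and X6 is conditioned on, so the path is blocked at X6.
Path 5: X0 → X7 ← X6 → X8
  X7 is a collider here and neither X7 nor any of its descendants is conditioned on, so the collider stays closed — the path is blocked at X7.
All paths are blocked; X0 ⊥ X8 | {X5, X6} holds.

Yes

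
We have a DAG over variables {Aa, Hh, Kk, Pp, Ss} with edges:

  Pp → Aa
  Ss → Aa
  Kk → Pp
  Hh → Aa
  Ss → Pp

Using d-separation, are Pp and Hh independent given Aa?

2 paths connect Pp and Hh; each must be blocked for d-separation to hold:
Path 1: Pp ← Ss → Aa ← Hh
  Ss is a fork and Ss is not conditioned on; Aa is a collider and Aa is conditioned on, which opens it — no node blocks this path, so it is active.
Path 2: Pp → Aa ← Hh
  Aa is a collider and Aa is conditioned on, which opens it — no node blocks this path, so it is active.
Because an active path exists, Pp and Hh are not d-separated.

No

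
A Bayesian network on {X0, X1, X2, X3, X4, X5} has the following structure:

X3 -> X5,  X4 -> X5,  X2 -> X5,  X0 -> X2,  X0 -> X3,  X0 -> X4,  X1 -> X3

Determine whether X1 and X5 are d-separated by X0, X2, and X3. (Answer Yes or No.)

We examine all 3 paths between X1 and X5:
  1. X1 → X3 → X5 — X3:chain[blocks] ⇒ blocked
  2. X1 → X3 ← X0 → X4 → X5 — X3:collider[open]; X0:fork[blocks]; X4:chain[open] ⇒ blocked
  3. X1 → X3 ← X0 → X2 → X5 — X3:collider[open]; X0:fork[blocks]; X2:chain[blocks] ⇒ blocked
Every path is blocked, so X1 and X5 are d-separated given {X0, X2, X3}.

Yes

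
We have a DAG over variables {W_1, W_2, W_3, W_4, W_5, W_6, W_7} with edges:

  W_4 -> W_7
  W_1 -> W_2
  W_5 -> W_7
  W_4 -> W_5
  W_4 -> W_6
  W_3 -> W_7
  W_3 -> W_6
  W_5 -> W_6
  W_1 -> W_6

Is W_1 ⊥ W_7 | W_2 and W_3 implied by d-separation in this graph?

Enumerating the 5 paths from W_1 to W_7 and testing each for blocking by {W_2, W_3}:
Path 1: W_1 → W_6 ← W_5 → W_7
  W_6 is a collider here and neither W_6 nor any of its descendants is conditioned on, so the collider stays closed — the path is blocked at W_6.
Path 2: W_1 → W_6 ← W_5 ← W_4 → W_7
  W_6 is a collider here and neither W_6 nor any of its descendants is conditioned on, so the collider stays closed — the path is blocked at W_6.
Path 3: W_1 → W_6 ← W_3 → W_7
  W_6 is a collider here and neither W_6 nor any of its descendants is conditioned on, so the collider stays closed — the path is blocked at W_6.
Path 4: W_1 → W_6 ← W_4 → W_5 → W_7
  W_6 is a collider here and neither W_6 nor any of its descendants is conditioned on, so the collider stays closed — the path is blocked at W_6.
Path 5: W_1 → W_6 ← W_4 → W_7
  W_6 is a collider here and neither W_6 nor any of its descendants is conditioned on, so the collider stays closed — the path is blocked at W_6.
Since every path is blocked, d-separation holds.

Yes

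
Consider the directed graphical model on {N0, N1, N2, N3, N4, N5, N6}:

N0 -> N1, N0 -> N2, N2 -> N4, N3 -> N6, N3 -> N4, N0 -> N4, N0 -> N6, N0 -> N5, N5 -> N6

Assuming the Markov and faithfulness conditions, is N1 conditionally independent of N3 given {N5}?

Enumerating the 4 paths from N1 to N3 and testing each for blocking by {N5}:
  1. N1 ← N0 → N2 → N4 ← N3 — N0:fork[open]; N2:chain[open]; N4:collider[blocks] ⇒ blocked
  2. N1 ← N0 → N6 ← N3 — N0:fork[open]; N6:collider[blocks] ⇒ blocked
  3. N1 ← N0 → N5 → N6 ← N3 — N0:fork[open]; N5:chain[blocks]; N6:collider[blocks] ⇒ blocked
  4. N1 ← N0 → N4 ← N3 — N0:fork[open]; N4:collider[blocks] ⇒ blocked
All paths are blocked; N1 ⊥ N3 | {N5} holds.

Yes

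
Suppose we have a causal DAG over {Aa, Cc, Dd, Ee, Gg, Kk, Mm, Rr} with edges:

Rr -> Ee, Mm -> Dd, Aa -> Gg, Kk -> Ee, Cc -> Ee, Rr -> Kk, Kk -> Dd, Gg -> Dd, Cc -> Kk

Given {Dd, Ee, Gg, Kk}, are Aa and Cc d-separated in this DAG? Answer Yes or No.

Yes

We examine all 3 paths between Aa and Cc:
  1. Aa → Gg → Dd ← Kk ← Cc — Gg:chain[blocks]; Dd:collider[open]; Kk:chain[blocks] ⇒ blocked
  2. Aa → Gg → Dd ← Kk ← Rr → Ee ← Cc — Gg:chain[blocks]; Dd:collider[open]; Kk:chain[blocks]; Rr:fork[open]; Ee:collider[open] ⇒ blocked
  3. Aa → Gg → Dd ← Kk → Ee ← Cc — Gg:chain[blocks]; Dd:collider[open]; Kk:fork[blocks]; Ee:collider[open] ⇒ blocked
Since every path is blocked, d-separation holds.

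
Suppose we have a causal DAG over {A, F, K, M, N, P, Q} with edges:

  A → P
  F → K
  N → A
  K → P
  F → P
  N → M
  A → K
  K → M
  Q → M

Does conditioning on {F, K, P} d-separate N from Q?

We examine all 4 paths between N and Q:
Path 1: N → A → P ← F → K → M ← Q
  F is a fork here and F is conditioned on, so the path is blocked at F.
Path 2: N → A → P ← K → M ← Q
  K is a fork here and K is conditioned on, so the path is blocked at K.
Path 3: N → A → K → M ← Q
  K is a chain here and K is conditioned on, so the path is blocked at K.
Path 4: N → M ← Q
  M is a collider here and neither M nor any of its descendants is conditioned on, so the collider stays closed — the path is blocked at M.
All paths are blocked; N ⊥ Q | {F, K, P} holds.

Yes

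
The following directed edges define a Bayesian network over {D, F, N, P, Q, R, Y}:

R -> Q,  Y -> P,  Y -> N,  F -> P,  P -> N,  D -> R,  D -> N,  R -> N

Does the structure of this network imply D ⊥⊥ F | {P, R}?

Yes — D and F are d-separated given {P, R}.

There are 4 undirected paths between D and F; checking each against the conditioning set {P, R}:
Path 1: D → N ← P ← F
  N is a collider here and neither N nor any of its descendants is conditioned on, so the collider stays closed — the path is blocked at N.
Path 2: D → N ← Y → P ← F
  N is a collider here and neither N nor any of its descendants is conditioned on, so the collider stays closed — the path is blocked at N.
Path 3: D → R → N ← P ← F
  R is a chain here and R is conditioned on, so the path is blocked at R.
Path 4: D → R → N ← Y → P ← F
  R is a chain here and R is conditioned on, so the path is blocked at R.
Every path is blocked, so D and F are d-separated given {P, R}.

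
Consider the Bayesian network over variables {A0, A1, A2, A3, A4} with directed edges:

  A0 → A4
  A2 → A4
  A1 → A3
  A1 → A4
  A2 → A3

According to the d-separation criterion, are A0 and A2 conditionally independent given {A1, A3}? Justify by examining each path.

Yes

There are 2 undirected paths between A0 and A2; checking each against the conditioning set {A1, A3}:
Path 1: A0 → A4 ← A2
  A4 is a collider here and neither A4 nor any of its descendants is conditioned on, so the collider stays closed — the path is blocked at A4.
Path 2: A0 → A4 ← A1 → A3 ← A2
  A4 is a collider here and neither A4 nor any of its descendants is conditioned on, so the collider stays closed — the path is blocked at A4.
All paths are blocked; A0 ⊥ A2 | {A1, A3} holds.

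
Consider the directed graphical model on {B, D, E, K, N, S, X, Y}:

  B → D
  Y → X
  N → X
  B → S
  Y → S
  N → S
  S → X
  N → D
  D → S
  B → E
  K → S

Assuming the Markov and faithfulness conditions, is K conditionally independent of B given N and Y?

Yes

Enumerating the 5 paths from K to B and testing each for blocking by {N, Y}:
Path 1: K → S ← B
  S is a collider here and neither S nor any of its descendants is conditioned on, so the collider stays closed — the path is blocked at S.
Path 2: K → S ← N → D ← B
  S is a collider here and neither S nor any of its descendants is conditioned on, so the collider stays closed — the path is blocked at S.
Path 3: K → S → X ← N → D ← B
  X is a collider here and neither X nor any of its descendants is conditioned on, so the collider stays closed — the path is blocked at X.
Path 4: K → S ← Y → X ← N → D ← B
  S is a collider here and neither S nor any of its descendants is conditioned on, so the collider stays closed — the path is blocked at S.
Path 5: K → S ← D ← B
  S is a collider here and neither S nor any of its descendants is conditioned on, so the collider stays closed — the path is blocked at S.
Since every path is blocked, d-separation holds.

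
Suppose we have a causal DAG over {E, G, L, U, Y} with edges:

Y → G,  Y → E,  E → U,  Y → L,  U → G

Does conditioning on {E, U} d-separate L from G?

We examine all 2 paths between L and G:
Path 1: L ← Y → G
  Y is a fork and Y is not conditioned on — no node blocks this path, so it is active.
Path 2: L ← Y → E → U → G
  E is a chain here and E is conditioned on, so the path is blocked at E.
Since the path L ← Y → G is active, L and G are not d-separated given {E, U}.

No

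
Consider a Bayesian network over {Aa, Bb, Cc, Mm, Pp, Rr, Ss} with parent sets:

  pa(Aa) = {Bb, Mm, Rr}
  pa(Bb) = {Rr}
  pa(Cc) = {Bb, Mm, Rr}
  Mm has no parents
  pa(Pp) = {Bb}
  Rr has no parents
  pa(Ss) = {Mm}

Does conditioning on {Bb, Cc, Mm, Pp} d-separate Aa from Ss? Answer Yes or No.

Yes

5 paths connect Aa and Ss; each must be blocked for d-separation to hold:
  1. Aa ← Rr → Cc ← Mm → Ss — Rr:fork[open]; Cc:collider[open]; Mm:fork[blocks] ⇒ blocked
  2. Aa ← Rr → Bb → Cc ← Mm → Ss — Rr:fork[open]; Bb:chain[blocks]; Cc:collider[open]; Mm:fork[blocks] ⇒ blocked
  3. Aa ← Bb ← Rr → Cc ← Mm → Ss — Bb:chain[blocks]; Rr:fork[open]; Cc:collider[open]; Mm:fork[blocks] ⇒ blocked
  4. Aa ← Bb → Cc ← Mm → Ss — Bb:fork[blocks]; Cc:collider[open]; Mm:fork[blocks] ⇒ blocked
  5. Aa ← Mm → Ss — Mm:fork[blocks] ⇒ blocked
Every path is blocked, so Aa and Ss are d-separated given {Bb, Cc, Mm, Pp}.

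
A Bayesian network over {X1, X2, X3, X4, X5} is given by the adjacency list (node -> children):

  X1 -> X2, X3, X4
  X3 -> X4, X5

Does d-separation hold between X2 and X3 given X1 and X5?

Yes

Enumerating the 2 paths from X2 to X3 and testing each for blocking by {X1, X5}:
  1. X2 ← X1 → X3 — X1:fork[blocks] ⇒ blocked
  2. X2 ← X1 → X4 ← X3 — X1:fork[blocks]; X4:collider[blocks] ⇒ blocked
All paths are blocked; X2 ⊥ X3 | {X1, X5} holds.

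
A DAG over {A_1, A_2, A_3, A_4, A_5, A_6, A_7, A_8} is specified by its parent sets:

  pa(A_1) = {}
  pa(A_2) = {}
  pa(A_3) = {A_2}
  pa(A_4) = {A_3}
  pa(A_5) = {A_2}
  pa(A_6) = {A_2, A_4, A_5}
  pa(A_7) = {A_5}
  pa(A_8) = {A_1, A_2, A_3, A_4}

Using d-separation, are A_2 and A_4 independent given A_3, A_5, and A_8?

There are 6 undirected paths between A_2 and A_4; checking each against the conditioning set {A_3, A_5, A_8}:
Path 1: A_2 → A_6 ← A_4
  A_6 is a collider here and neither A_6 nor any of its descendants is conditioned on, so the collider stays closed — the path is blocked at A_6.
Path 2: A_2 → A_8 ← A_3 → A_4
  A_3 is a fork here and A_3 is conditioned on, so the path is blocked at A_3.
Path 3: A_2 → A_8 ← A_4
  A_8 is a collider and A_8 is conditioned on, which opens it — no node blocks this path, so it is active.
Path 4: A_2 → A_3 → A_8 ← A_4
  A_3 is a chain here and A_3 is conditioned on, so the path is blocked at A_3.
Path 5: A_2 → A_3 → A_4
  A_3 is a chain here and A_3 is conditioned on, so the path is blocked at A_3.
Path 6: A_2 → A_5 → A_6 ← A_4
  A_5 is a chain here and A_5 is conditioned on, so the path is blocked at A_5.
Because an active path exists, A_2 and A_4 are not d-separated.

No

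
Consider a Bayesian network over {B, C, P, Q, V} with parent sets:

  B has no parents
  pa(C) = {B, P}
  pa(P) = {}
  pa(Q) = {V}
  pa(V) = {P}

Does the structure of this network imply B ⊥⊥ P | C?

Only one path connects B and P:
  1. B → C ← P — C:collider[open] ⇒ active
At least one path is unblocked, so d-separation fails.

No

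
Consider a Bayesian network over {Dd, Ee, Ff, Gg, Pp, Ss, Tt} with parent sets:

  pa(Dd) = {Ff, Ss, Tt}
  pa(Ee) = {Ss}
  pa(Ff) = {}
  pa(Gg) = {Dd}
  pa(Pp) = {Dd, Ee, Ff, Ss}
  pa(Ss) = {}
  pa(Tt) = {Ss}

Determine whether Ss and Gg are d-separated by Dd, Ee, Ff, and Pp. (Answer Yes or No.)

Enumerating the 6 paths from Ss to Gg and testing each for blocking by {Dd, Ee, Ff, Pp}:
Path 1: Ss → Tt → Dd → Gg
  Dd is a chain here and Dd is conditioned on, so the path is blocked at Dd.
Path 2: Ss → Ee → Pp ← Dd → Gg
  Ee is a chain here and Ee is conditioned on, so the path is blocked at Ee.
Path 3: Ss → Ee → Pp ← Ff → Dd → Gg
  Ee is a chain here and Ee is conditioned on, so the path is blocked at Ee.
Path 4: Ss → Dd → Gg
  Dd is a chain here and Dd is conditioned on, so the path is blocked at Dd.
Path 5: Ss → Pp ← Dd → Gg
  Dd is a fork here and Dd is conditioned on, so the path is blocked at Dd.
Path 6: Ss → Pp ← Ff → Dd → Gg
  Ff is a fork here and Ff is conditioned on, so the path is blocked at Ff.
Since every path is blocked, d-separation holds.

Yes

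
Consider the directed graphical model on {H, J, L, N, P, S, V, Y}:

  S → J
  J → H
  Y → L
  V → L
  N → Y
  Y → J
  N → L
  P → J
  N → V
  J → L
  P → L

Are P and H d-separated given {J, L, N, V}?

Yes

5 paths connect P and H; each must be blocked for d-separation to hold:
  1. P → J → H — J:chain[blocks] ⇒ blocked
  2. P → L ← N → Y → J → H — L:collider[open]; N:fork[blocks]; Y:chain[open]; J:chain[blocks] ⇒ blocked
  3. P → L ← J → H — L:collider[open]; J:fork[blocks] ⇒ blocked
  4. P → L ← Y → J → H — L:collider[open]; Y:fork[open]; J:chain[blocks] ⇒ blocked
  5. P → L ← V ← N → Y → J → H — L:collider[open]; V:chain[blocks]; N:fork[blocks]; Y:chain[open]; J:chain[blocks] ⇒ blocked
All paths are blocked; P ⊥ H | {J, L, N, V} holds.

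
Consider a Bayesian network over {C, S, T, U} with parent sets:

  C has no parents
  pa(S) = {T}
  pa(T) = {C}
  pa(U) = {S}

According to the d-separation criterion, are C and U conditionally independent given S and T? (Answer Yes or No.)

Yes — C and U are d-separated given {S, T}.

Only one path connects C and U:
  1. C → T → S → U — T:chain[blocks]; S:chain[blocks] ⇒ blocked
All paths are blocked; C ⊥ U | {S, T} holds.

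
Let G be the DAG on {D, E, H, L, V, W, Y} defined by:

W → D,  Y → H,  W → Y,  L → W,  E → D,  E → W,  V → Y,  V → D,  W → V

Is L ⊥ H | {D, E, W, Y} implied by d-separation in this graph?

4 paths connect L and H; each must be blocked for d-separation to hold:
Path 1: L → W → Y → H
  W is a chain here and W is conditioned on, so the path is blocked at W.
Path 2: L → W ← E → D ← V → Y → H
  E is a fork here and E is conditioned on, so the path is blocked at E.
Path 3: L → W → D ← V → Y → H
  W is a chain here and W is conditioned on, so the path is blocked at W.
Path 4: L → W → V → Y → H
  W is a chain here and W is conditioned on, so the path is blocked at W.
Since every path is blocked, d-separation holds.

Yes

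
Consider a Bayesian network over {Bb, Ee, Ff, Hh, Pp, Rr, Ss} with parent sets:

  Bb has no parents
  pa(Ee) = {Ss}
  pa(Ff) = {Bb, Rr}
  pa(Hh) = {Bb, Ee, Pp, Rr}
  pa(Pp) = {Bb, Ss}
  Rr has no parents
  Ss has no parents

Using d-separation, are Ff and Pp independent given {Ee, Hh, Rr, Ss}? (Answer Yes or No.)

Enumerating the 6 paths from Ff to Pp and testing each for blocking by {Ee, Hh, Rr, Ss}:
Path 1: Ff ← Bb → Pp
  Bb is a fork and Bb is not conditioned on — no node blocks this path, so it is active.
Path 2: Ff ← Bb → Hh ← Ee ← Ss → Pp
  Ee is a chain here and Ee is conditioned on, so the path is blocked at Ee.
Path 3: Ff ← Bb → Hh ← Pp
  Bb is a fork and Bb is not conditioned on; Hh is a collider and Hh is conditioned on, which opens it — no node blocks this path, so it is active.
Path 4: Ff ← Rr → Hh ← Ee ← Ss → Pp
  Rr is a fork here and Rr is conditioned on, so the path is blocked at Rr.
Path 5: Ff ← Rr → Hh ← Bb → Pp
  Rr is a fork here and Rr is conditioned on, so the path is blocked at Rr.
Path 6: Ff ← Rr → Hh ← Pp
  Rr is a fork here and Rr is conditioned on, so the path is blocked at Rr.
Because an active path exists, Ff and Pp are not d-separated.

No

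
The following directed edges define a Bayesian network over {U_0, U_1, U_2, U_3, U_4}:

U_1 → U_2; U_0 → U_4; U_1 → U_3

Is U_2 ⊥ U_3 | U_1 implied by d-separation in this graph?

Yes — U_2 and U_3 are d-separated given {U_1}.

Only one path connects U_2 and U_3:
Path 1: U_2 ← U_1 → U_3
  U_1 is a fork here and U_1 is conditioned on, so the path is blocked at U_1.
Since every path is blocked, d-separation holds.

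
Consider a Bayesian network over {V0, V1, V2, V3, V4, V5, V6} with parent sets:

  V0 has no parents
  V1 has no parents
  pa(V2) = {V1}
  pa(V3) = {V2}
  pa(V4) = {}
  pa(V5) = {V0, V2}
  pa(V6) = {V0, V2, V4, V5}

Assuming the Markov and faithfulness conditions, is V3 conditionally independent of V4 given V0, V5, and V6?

No

3 paths connect V3 and V4; each must be blocked for d-separation to hold:
Path 1: V3 ← V2 → V5 ← V0 → V6 ← V4
  V0 is a fork here and V0 is conditioned on, so the path is blocked at V0.
Path 2: V3 ← V2 → V5 → V6 ← V4
  V5 is a chain here and V5 is conditioned on, so the path is blocked at V5.
Path 3: V3 ← V2 → V6 ← V4
  V2 is a fork and V2 is not conditioned on; V6 is a collider and V6 is conditioned on, which opens it — no node blocks this path, so it is active.
Because an active path exists, V3 and V4 are not d-separated.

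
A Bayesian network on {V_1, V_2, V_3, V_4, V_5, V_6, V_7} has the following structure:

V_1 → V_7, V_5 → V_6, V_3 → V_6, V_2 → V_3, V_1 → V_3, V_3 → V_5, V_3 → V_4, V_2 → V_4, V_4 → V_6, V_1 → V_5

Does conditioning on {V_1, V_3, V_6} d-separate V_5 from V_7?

Yes

We examine all 5 paths between V_5 and V_7:
Path 1: V_5 → V_6 ← V_4 ← V_2 → V_3 ← V_1 → V_7
  V_1 is a fork here and V_1 is conditioned on, so the path is blocked at V_1.
Path 2: V_5 → V_6 ← V_4 ← V_3 ← V_1 → V_7
  V_3 is a chain here and V_3 is conditioned on, so the path is blocked at V_3.
Path 3: V_5 → V_6 ← V_3 ← V_1 → V_7
  V_3 is a chain here and V_3 is conditioned on, so the path is blocked at V_3.
Path 4: V_5 ← V_1 → V_7
  V_1 is a fork here and V_1 is conditioned on, so the path is blocked at V_1.
Path 5: V_5 ← V_3 ← V_1 → V_7
  V_3 is a chain here and V_3 is conditioned on, so the path is blocked at V_3.
Since every path is blocked, d-separation holds.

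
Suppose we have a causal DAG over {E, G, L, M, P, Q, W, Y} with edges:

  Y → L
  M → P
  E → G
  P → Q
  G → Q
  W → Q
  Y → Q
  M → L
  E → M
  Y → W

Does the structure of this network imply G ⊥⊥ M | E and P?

Yes — G and M are d-separated given {E, P}.

We examine all 4 paths between G and M:
  1. G → Q ← Y → L ← M — Q:collider[blocks]; Y:fork[open]; L:collider[blocks] ⇒ blocked
  2. G → Q ← P ← M — Q:collider[blocks]; P:chain[blocks] ⇒ blocked
  3. G → Q ← W ← Y → L ← M — Q:collider[blocks]; W:chain[open]; Y:fork[open]; L:collider[blocks] ⇒ blocked
  4. G ← E → M — E:fork[blocks] ⇒ blocked
All paths are blocked; G ⊥ M | {E, P} holds.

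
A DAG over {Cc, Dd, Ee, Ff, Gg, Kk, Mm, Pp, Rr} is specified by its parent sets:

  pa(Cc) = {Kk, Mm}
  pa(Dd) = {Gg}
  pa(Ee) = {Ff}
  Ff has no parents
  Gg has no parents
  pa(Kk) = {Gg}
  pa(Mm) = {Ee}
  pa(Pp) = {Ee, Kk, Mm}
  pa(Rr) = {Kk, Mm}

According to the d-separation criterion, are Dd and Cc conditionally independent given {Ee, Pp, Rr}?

No

There are 4 undirected paths between Dd and Cc; checking each against the conditioning set {Ee, Pp, Rr}:
Path 1: Dd ← Gg → Kk → Pp ← Ee → Mm → Cc
  Ee is a fork here and Ee is conditioned on, so the path is blocked at Ee.
Path 2: Dd ← Gg → Kk → Pp ← Mm → Cc
  Gg is a fork and Gg is not conditioned on; Kk is a chain and Kk is not conditioned on; Pp is a collider and Pp is conditioned on, which opens it; Mm is a fork and Mm is not conditioned on — no node blocks this path, so it is active.
Path 3: Dd ← Gg → Kk → Rr ← Mm → Cc
  Gg is a fork and Gg is not conditioned on; Kk is a chain and Kk is not conditioned on; Rr is a collider and Rr is conditioned on, which opens it; Mm is a fork and Mm is not conditioned on — no node blocks this path, so it is active.
Path 4: Dd ← Gg → Kk → Cc
  Gg is a fork and Gg is not conditioned on; Kk is a chain and Kk is not conditioned on — no node blocks this path, so it is active.
Because an active path exists, Dd and Cc are not d-separated.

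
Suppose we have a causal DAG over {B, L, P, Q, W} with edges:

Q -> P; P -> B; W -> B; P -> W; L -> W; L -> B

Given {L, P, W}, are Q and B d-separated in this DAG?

Yes — Q and B are d-separated given {L, P, W}.

3 paths connect Q and B; each must be blocked for d-separation to hold:
  1. Q → P → W → B — P:chain[blocks]; W:chain[blocks] ⇒ blocked
  2. Q → P → W ← L → B — P:chain[blocks]; W:collider[open]; L:fork[blocks] ⇒ blocked
  3. Q → P → B — P:chain[blocks] ⇒ blocked
Since every path is blocked, d-separation holds.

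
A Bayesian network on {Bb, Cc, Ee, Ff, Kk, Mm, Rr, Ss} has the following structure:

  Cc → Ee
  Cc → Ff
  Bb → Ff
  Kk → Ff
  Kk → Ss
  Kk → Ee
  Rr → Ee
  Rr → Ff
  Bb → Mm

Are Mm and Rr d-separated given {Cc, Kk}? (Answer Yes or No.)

Yes

We examine all 3 paths between Mm and Rr:
  1. Mm ← Bb → Ff ← Kk → Ee ← Rr — Bb:fork[open]; Ff:collider[blocks]; Kk:fork[blocks]; Ee:collider[blocks] ⇒ blocked
  2. Mm ← Bb → Ff ← Cc → Ee ← Rr — Bb:fork[open]; Ff:collider[blocks]; Cc:fork[blocks]; Ee:collider[blocks] ⇒ blocked
  3. Mm ← Bb → Ff ← Rr — Bb:fork[open]; Ff:collider[blocks] ⇒ blocked
Since every path is blocked, d-separation holds.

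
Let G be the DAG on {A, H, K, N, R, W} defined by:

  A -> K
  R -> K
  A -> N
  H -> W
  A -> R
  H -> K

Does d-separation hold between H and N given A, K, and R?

There are 2 undirected paths between H and N; checking each against the conditioning set {A, K, R}:
  1. H → K ← R ← A → N — K:collider[open]; R:chain[blocks]; A:fork[blocks] ⇒ blocked
  2. H → K ← A → N — K:collider[open]; A:fork[blocks] ⇒ blocked
Since every path is blocked, d-separation holds.

Yes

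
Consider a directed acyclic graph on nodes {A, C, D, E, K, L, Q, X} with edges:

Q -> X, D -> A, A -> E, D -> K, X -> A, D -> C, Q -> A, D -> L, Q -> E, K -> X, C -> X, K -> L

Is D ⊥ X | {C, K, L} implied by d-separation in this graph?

Yes

We examine all 6 paths between D and X:
  1. D → K → X — K:chain[blocks] ⇒ blocked
  2. D → C → X — C:chain[blocks] ⇒ blocked
  3. D → L ← K → X — L:collider[open]; K:fork[blocks] ⇒ blocked
  4. D → A ← Q → X — A:collider[blocks]; Q:fork[open] ⇒ blocked
  5. D → A ← X — A:collider[blocks] ⇒ blocked
  6. D → A → E ← Q → X — A:chain[open]; E:collider[blocks]; Q:fork[open] ⇒ blocked
Every path is blocked, so D and X are d-separated given {C, K, L}.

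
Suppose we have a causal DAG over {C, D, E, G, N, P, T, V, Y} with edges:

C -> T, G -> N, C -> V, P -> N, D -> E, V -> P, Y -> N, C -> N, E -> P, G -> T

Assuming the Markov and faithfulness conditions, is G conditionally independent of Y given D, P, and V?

We examine all 3 paths between G and Y:
  1. G → T ← C → V → P → N ← Y — T:collider[blocks]; C:fork[open]; V:chain[blocks]; P:chain[blocks]; N:collider[blocks] ⇒ blocked
  2. G → T ← C → N ← Y — T:collider[blocks]; C:fork[open]; N:collider[blocks] ⇒ blocked
  3. G → N ← Y — N:collider[blocks] ⇒ blocked
Since every path is blocked, d-separation holds.

Yes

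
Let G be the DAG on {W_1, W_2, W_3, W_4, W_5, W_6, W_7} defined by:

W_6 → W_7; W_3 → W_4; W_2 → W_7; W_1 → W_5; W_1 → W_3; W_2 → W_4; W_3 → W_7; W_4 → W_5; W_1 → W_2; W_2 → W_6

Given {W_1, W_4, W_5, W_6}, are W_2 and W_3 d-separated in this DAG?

There are 6 undirected paths between W_2 and W_3; checking each against the conditioning set {W_1, W_4, W_5, W_6}:
  1. W_2 → W_4 → W_5 ← W_1 → W_3 — W_4:chain[blocks]; W_5:collider[open]; W_1:fork[blocks] ⇒ blocked
  2. W_2 → W_4 ← W_3 — W_4:collider[open] ⇒ active
  3. W_2 → W_7 ← W_3 — W_7:collider[blocks] ⇒ blocked
  4. W_2 → W_6 → W_7 ← W_3 — W_6:chain[blocks]; W_7:collider[blocks] ⇒ blocked
  5. W_2 ← W_1 → W_5 ← W_4 ← W_3 — W_1:fork[blocks]; W_5:collider[open]; W_4:chain[blocks] ⇒ blocked
  6. W_2 ← W_1 → W_3 — W_1:fork[blocks] ⇒ blocked
Because an active path exists, W_2 and W_3 are not d-separated.

No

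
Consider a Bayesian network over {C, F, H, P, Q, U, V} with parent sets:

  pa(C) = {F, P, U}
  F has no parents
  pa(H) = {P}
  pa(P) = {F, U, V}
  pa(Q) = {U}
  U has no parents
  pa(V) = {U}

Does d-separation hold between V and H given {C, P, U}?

Yes

We examine all 4 paths between V and H:
Path 1: V → P → H
  P is a chain here and P is conditioned on, so the path is blocked at P.
Path 2: V ← U → P → H
  U is a fork here and U is conditioned on, so the path is blocked at U.
Path 3: V ← U → C ← P → H
  U is a fork here and U is conditioned on, so the path is blocked at U.
Path 4: V ← U → C ← F → P → H
  U is a fork here and U is conditioned on, so the path is blocked at U.
All paths are blocked; V ⊥ H | {C, P, U} holds.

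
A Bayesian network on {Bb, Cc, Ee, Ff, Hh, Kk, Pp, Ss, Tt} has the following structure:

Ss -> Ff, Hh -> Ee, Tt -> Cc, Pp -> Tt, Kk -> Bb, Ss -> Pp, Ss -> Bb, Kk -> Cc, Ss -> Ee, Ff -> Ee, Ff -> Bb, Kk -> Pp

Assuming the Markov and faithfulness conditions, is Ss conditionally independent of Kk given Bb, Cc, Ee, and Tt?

We examine all 5 paths between Ss and Kk:
Path 1: Ss → Ee ← Ff → Bb ← Kk
  Ee is a collider and Ee is conditioned on, which opens it; Ff is a fork and Ff is not conditioned on; Bb is a collider and Bb is conditioned on, which opens it — no node blocks this path, so it is active.
Path 2: Ss → Ff → Bb ← Kk
  Ff is a chain and Ff is not conditioned on; Bb is a collider and Bb is conditioned on, which opens it — no node blocks this path, so it is active.
Path 3: Ss → Bb ← Kk
  Bb is a collider and Bb is conditioned on, which opens it — no node blocks this path, so it is active.
Path 4: Ss → Pp ← Kk
  Pp is a collider and its descendant Tt is conditioned on, which opens it — no node blocks this path, so it is active.
Path 5: Ss → Pp → Tt → Cc ← Kk
  Tt is a chain here and Tt is conditioned on, so the path is blocked at Tt.
Because an active path exists, Ss and Kk are not d-separated.

No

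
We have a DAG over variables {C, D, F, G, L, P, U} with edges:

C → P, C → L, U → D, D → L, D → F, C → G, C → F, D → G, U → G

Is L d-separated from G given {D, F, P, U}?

We examine all 6 paths between L and G:
Path 1: L ← C → G
  C is a fork and C is not conditioned on — no node blocks this path, so it is active.
Path 2: L ← C → F ← D → G
  D is a fork here and D is conditioned on, so the path is blocked at D.
Path 3: L ← C → F ← D ← U → G
  D is a chain here and D is conditioned on, so the path is blocked at D.
Path 4: L ← D → G
  D is a fork here and D is conditioned on, so the path is blocked at D.
Path 5: L ← D → F ← C → G
  D is a fork here and D is conditioned on, so the path is blocked at D.
Path 6: L ← D ← U → G
  D is a chain here and D is conditioned on, so the path is blocked at D.
At least one path is unblocked, so d-separation fails.

No — L and G are not d-separated given {D, F, P, U}.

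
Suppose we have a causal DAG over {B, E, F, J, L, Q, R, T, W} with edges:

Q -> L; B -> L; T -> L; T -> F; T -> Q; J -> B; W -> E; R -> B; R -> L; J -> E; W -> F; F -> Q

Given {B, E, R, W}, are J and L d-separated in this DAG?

Yes

Enumerating the 6 paths from J to L and testing each for blocking by {B, E, R, W}:
Path 1: J → E ← W → F ← T → Q → L
  W is a fork here and W is conditioned on, so the path is blocked at W.
Path 2: J → E ← W → F ← T → L
  W is a fork here and W is conditioned on, so the path is blocked at W.
Path 3: J → E ← W → F → Q ← T → L
  W is a fork here and W is conditioned on, so the path is blocked at W.
Path 4: J → E ← W → F → Q → L
  W is a fork here and W is conditioned on, so the path is blocked at W.
Path 5: J → B ← R → L
  R is a fork here and R is conditioned on, so the path is blocked at R.
Path 6: J → B → L
  B is a chain here and B is conditioned on, so the path is blocked at B.
Every path is blocked, so J and L are d-separated given {B, E, R, W}.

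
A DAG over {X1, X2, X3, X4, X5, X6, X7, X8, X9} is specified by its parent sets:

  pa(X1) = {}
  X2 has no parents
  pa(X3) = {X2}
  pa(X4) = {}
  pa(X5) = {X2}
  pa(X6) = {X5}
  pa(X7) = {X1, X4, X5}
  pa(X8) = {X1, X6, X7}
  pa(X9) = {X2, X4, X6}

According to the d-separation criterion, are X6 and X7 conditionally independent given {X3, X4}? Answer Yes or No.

No

We examine all 6 paths between X6 and X7:
Path 1: X6 → X9 ← X2 → X5 → X7
  X9 is a collider here and neither X9 nor any of its descendants is conditioned on, so the collider stays closed — the path is blocked at X9.
Path 2: X6 → X9 ← X4 → X7
  X9 is a collider here and neither X9 nor any of its descendants is conditioned on, so the collider stays closed — the path is blocked at X9.
Path 3: X6 → X8 ← X1 → X7
  X8 is a collider here and neither X8 nor any of its descendants is conditioned on, so the collider stays closed — the path is blocked at X8.
Path 4: X6 → X8 ← X7
  X8 is a collider here and neither X8 nor any of its descendants is conditioned on, so the collider stays closed — the path is blocked at X8.
Path 5: X6 ← X5 ← X2 → X9 ← X4 → X7
  X9 is a collider here and neither X9 nor any of its descendants is conditioned on, so the collider stays closed — the path is blocked at X9.
Path 6: X6 ← X5 → X7
  X5 is a fork and X5 is not conditioned on — no node blocks this path, so it is active.
At least one path is unblocked, so d-separation fails.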